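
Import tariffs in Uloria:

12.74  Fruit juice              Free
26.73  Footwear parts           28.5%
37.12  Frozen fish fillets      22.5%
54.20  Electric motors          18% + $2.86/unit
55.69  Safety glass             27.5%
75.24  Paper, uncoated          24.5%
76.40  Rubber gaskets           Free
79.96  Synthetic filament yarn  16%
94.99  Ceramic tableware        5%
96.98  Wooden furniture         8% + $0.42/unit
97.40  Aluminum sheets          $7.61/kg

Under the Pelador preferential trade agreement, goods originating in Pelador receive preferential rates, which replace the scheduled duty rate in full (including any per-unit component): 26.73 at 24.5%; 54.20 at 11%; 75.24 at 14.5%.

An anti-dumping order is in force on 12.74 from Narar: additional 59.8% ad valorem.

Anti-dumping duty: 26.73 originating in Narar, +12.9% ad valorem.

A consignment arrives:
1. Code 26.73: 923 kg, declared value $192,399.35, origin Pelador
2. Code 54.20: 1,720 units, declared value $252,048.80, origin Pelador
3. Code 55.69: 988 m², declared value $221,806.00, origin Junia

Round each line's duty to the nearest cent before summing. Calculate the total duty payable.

Line 1 (26.73, Pelador, 923 kg, $192,399.35):
Base rate for 26.73 is 28.5%.
Origin Pelador qualifies under the Uloria–Pelador agreement and 26.73 is covered: preferential rate 24.5% applies instead.
The additional-duty order on 26.73 targets Narar, not Pelador; it does not apply.
Duty = $192,399.35 × 24.5% = $47,137.84.
Line 2 (54.20, Pelador, 1,720 units, $252,048.80):
Base rate for 54.20 is 18% + $2.86/unit.
Origin Pelador qualifies under the Uloria–Pelador agreement and 54.20 is covered: preferential rate 11% applies instead.
Duty = $252,048.80 × 11% = $27,725.37.
Line 3 (55.69, Junia, 988 m², $221,806.00):
Base rate for 55.69 is 27.5%.
Duty = $221,806.00 × 27.5% = $60,996.65.
Total = $47,137.84 + $27,725.37 + $60,996.65 = $135,859.86.

$135,859.86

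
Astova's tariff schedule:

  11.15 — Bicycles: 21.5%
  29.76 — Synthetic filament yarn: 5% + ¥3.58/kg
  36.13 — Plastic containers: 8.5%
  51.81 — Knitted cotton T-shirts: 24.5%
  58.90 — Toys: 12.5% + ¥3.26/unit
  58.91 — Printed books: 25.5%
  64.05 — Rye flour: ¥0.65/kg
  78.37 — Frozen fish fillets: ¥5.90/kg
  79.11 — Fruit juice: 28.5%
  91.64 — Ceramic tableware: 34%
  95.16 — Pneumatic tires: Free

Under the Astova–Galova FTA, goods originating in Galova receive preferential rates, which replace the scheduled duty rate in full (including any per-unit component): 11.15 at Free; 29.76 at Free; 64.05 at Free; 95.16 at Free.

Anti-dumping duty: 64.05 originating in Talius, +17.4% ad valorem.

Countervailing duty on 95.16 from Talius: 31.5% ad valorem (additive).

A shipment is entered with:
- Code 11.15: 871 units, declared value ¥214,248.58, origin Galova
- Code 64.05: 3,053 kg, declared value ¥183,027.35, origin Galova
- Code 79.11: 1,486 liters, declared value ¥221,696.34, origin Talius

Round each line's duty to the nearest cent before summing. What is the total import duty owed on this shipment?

Line 1 (11.15, Galova, 871 units, ¥214,248.58):
Base rate for 11.15 is 21.5%.
Origin Galova qualifies under the Astova–Galova agreement and 11.15 is covered: preferential rate Free applies instead.
Duty = ¥214,248.58 × 0% = ¥0.00.
Line 2 (64.05, Galova, 3,053 kg, ¥183,027.35):
Base rate for 64.05 is ¥0.65/kg.
Origin Galova qualifies under the Astova–Galova agreement and 64.05 is covered: preferential rate Free applies instead.
The additional-duty order on 64.05 targets Talius, not Galova; it does not apply.
Duty = ¥183,027.35 × 0% = ¥0.00.
Line 3 (79.11, Talius, 1,486 liters, ¥221,696.34):
Base rate for 79.11 is 28.5%.
Duty = ¥221,696.34 × 28.5% = ¥63,183.46.
Total = ¥0.00 + ¥0.00 + ¥63,183.46 = ¥63,183.46.

¥63,183.46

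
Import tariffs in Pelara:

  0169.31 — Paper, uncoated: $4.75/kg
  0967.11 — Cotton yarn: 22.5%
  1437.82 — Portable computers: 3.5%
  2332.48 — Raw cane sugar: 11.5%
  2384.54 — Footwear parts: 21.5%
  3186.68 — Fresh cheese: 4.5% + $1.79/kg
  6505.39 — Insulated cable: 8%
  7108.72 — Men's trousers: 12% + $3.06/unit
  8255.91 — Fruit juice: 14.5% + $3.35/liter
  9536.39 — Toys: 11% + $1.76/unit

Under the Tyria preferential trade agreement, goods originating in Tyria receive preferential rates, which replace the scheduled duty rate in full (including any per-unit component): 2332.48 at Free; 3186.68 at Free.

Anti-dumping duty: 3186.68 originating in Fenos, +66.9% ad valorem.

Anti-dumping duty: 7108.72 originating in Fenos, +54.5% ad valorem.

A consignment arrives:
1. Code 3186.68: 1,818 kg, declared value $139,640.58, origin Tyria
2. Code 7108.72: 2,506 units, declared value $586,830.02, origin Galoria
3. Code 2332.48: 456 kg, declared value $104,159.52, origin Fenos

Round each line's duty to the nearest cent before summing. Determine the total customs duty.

Line 1 (3186.68, Tyria, 1,818 kg, $139,640.58):
Base rate for 3186.68 is 4.5% + $1.79/kg.
Origin Tyria qualifies under the Pelara–Tyria agreement and 3186.68 is covered: preferential rate Free applies instead.
The additional-duty order on 3186.68 targets Fenos, not Tyria; it does not apply.
Duty = $139,640.58 × 0% = $0.00.
Line 2 (7108.72, Galoria, 2,506 units, $586,830.02):
Base rate for 7108.72 is 12% + $3.06/unit.
The additional-duty order on 7108.72 targets Fenos, not Galoria; it does not apply.
Duty = $586,830.02 × 12% + 2,506 × $3.06 = $78,087.96.
Line 3 (2332.48, Fenos, 456 kg, $104,159.52):
Base rate for 2332.48 is 11.5%.
2332.48 has an FTA preferential rate, but origin Fenos is not Tyria; base rate stands.
Duty = $104,159.52 × 11.5% = $11,978.34.
Total = $0.00 + $78,087.96 + $11,978.34 = $90,066.30.

$90,066.30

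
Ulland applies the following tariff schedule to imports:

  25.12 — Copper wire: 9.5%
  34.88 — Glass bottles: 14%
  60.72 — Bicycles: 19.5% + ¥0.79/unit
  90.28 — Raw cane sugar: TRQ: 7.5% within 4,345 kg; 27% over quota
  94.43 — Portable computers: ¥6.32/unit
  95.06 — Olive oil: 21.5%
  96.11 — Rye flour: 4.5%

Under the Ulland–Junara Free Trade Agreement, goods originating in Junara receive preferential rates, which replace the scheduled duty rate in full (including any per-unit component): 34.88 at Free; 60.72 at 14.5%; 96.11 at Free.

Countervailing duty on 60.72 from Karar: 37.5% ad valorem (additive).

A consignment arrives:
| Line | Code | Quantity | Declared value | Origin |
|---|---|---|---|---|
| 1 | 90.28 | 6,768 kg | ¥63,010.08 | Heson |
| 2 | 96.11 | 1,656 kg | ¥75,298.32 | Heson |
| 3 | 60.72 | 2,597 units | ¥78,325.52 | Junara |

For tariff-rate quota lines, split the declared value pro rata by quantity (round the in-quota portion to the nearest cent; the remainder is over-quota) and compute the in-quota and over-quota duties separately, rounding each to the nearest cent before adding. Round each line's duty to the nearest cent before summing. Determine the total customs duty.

¥23,870.22

Line 1 (90.28, Heson, 6,768 kg, ¥63,010.08):
Code 90.28 is under a tariff-rate quota (threshold 4,345 kg). In-quota: 4,345 kg at 7.5%; over-quota: 2,423 kg at 27%.
Pro-rata value split: in-quota = ¥63,010.08 × 4,345/6,768 = ¥40,451.95; over-quota = ¥63,010.08 − ¥40,451.95 = ¥22,558.13.
In-quota duty = ¥40,451.95 × 7.5% = ¥3,033.90. Over-quota duty = ¥22,558.13 × 27% = ¥6,090.70.
Line duty = ¥3,033.90 + ¥6,090.70 = ¥9,124.60.
Line 2 (96.11, Heson, 1,656 kg, ¥75,298.32):
Base rate for 96.11 is 4.5%.
96.11 has an FTA preferential rate, but origin Heson is not Junara; base rate stands.
Duty = ¥75,298.32 × 4.5% = ¥3,388.42.
Line 3 (60.72, Junara, 2,597 units, ¥78,325.52):
Base rate for 60.72 is 19.5% + ¥0.79/unit.
Origin Junara qualifies under the Ulland–Junara agreement and 60.72 is covered: preferential rate 14.5% applies instead.
The additional-duty order on 60.72 targets Karar, not Junara; it does not apply.
Duty = ¥78,325.52 × 14.5% = ¥11,357.20.
Total = ¥9,124.60 + ¥3,388.42 + ¥11,357.20 = ¥23,870.22.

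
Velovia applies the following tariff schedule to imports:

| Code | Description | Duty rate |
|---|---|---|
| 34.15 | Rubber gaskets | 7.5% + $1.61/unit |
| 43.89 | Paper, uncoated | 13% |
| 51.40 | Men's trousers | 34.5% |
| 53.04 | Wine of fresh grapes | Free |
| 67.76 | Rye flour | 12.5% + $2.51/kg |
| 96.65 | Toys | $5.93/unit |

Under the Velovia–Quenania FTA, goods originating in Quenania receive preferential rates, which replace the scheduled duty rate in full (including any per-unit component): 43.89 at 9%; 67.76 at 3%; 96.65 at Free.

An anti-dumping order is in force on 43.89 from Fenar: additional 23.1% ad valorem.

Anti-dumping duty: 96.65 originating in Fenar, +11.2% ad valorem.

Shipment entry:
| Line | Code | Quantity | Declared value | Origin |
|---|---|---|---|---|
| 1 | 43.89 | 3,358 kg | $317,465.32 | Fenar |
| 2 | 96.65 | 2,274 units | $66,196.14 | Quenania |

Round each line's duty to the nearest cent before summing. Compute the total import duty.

$114,604.98

Line 1 (43.89, Fenar, 3,358 kg, $317,465.32):
Base rate for 43.89 is 13%.
43.89 has an FTA preferential rate, but origin Fenar is not Quenania; base rate stands.
Additional duty on 43.89 from Fenar: +23.1%. Applied ad valorem rate: 13% + 23.1% = 36.1%.
Duty = $317,465.32 × 36.1% = $114,604.98.
Line 2 (96.65, Quenania, 2,274 units, $66,196.14):
Base rate for 96.65 is $5.93/unit.
Origin Quenania qualifies under the Velovia–Quenania agreement and 96.65 is covered: preferential rate Free applies instead.
The additional-duty order on 96.65 targets Fenar, not Quenania; it does not apply.
Duty = $66,196.14 × 0% = $0.00.
Total = $114,604.98 + $0.00 = $114,604.98.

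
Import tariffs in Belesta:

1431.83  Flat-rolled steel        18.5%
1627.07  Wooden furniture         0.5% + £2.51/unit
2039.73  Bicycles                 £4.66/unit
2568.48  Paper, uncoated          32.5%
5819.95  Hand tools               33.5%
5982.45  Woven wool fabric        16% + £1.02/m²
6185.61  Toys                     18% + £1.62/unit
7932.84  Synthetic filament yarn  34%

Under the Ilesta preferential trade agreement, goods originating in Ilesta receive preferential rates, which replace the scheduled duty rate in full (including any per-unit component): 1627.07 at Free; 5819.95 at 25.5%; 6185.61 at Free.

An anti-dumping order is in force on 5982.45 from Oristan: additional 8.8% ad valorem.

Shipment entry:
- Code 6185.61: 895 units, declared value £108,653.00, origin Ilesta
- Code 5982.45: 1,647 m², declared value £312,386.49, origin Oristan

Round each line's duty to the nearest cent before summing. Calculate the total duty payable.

Line 1 (6185.61, Ilesta, 895 units, £108,653.00):
Base rate for 6185.61 is 18% + £1.62/unit.
Origin Ilesta qualifies under the Belesta–Ilesta agreement and 6185.61 is covered: preferential rate Free applies instead.
Duty = £108,653.00 × 0% = £0.00.
Line 2 (5982.45, Oristan, 1,647 m², £312,386.49):
Base rate for 5982.45 is 16% + £1.02/m².
Additional duty on 5982.45 from Oristan: +8.8%. Applied ad valorem rate: 16% + 8.8% = 24.8%.
Duty = £312,386.49 × 24.8% + 1,647 × £1.02 = £79,151.79.
Total = £0.00 + £79,151.79 = £79,151.79.

£79,151.79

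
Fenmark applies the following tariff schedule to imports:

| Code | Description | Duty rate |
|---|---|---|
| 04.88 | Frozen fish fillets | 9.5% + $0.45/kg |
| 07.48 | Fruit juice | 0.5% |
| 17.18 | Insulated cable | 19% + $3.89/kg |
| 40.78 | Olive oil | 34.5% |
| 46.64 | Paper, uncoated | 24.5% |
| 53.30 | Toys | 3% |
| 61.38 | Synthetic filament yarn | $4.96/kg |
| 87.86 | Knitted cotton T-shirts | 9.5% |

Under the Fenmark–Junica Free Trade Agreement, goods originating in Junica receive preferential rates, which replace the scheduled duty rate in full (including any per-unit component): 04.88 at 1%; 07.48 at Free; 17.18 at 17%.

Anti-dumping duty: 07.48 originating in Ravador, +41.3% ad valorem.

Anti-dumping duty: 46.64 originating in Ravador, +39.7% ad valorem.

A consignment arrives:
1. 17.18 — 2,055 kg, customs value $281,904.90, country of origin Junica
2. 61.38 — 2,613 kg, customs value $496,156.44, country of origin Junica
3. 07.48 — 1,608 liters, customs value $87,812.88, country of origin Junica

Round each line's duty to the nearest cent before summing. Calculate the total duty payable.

Line 1 (17.18, Junica, 2,055 kg, $281,904.90):
Base rate for 17.18 is 19% + $3.89/kg.
Origin Junica qualifies under the Fenmark–Junica agreement and 17.18 is covered: preferential rate 17% applies instead.
Duty = $281,904.90 × 17% = $47,923.83.
Line 2 (61.38, Junica, 2,613 kg, $496,156.44):
Base rate for 61.38 is $4.96/kg.
Origin Junica is the FTA partner but 61.38 is not on the preference list; base rate stands.
Duty = 2,613 × $4.96 = $12,960.48.
Line 3 (07.48, Junica, 1,608 liters, $87,812.88):
Base rate for 07.48 is 0.5%.
Origin Junica qualifies under the Fenmark–Junica agreement and 07.48 is covered: preferential rate Free applies instead.
The additional-duty order on 07.48 targets Ravador, not Junica; it does not apply.
Duty = $87,812.88 × 0% = $0.00.
Total = $47,923.83 + $12,960.48 + $0.00 = $60,884.31.

$60,884.31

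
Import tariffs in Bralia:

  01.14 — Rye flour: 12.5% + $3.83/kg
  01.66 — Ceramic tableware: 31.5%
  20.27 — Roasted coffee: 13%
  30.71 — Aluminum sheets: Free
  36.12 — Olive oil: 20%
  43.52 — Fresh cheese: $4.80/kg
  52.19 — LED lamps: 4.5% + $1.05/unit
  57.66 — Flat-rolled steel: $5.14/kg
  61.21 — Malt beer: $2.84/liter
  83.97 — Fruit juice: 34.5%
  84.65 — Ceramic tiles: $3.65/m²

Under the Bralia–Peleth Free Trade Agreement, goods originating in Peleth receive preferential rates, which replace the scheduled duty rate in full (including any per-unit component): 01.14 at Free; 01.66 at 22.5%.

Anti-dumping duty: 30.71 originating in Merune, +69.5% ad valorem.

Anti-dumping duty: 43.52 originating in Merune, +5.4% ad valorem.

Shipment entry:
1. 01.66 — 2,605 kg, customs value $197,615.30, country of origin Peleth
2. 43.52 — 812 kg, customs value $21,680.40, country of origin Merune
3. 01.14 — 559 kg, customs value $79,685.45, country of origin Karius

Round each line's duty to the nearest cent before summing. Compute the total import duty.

Line 1 (01.66, Peleth, 2,605 kg, $197,615.30):
Base rate for 01.66 is 31.5%.
Origin Peleth qualifies under the Bralia–Peleth agreement and 01.66 is covered: preferential rate 22.5% applies instead.
Duty = $197,615.30 × 22.5% = $44,463.44.
Line 2 (43.52, Merune, 812 kg, $21,680.40):
Base rate for 43.52 is $4.80/kg.
Additional duty on 43.52 from Merune: +5.4% ad valorem. Applied ad valorem rate = 5.4%.
Duty = $21,680.40 × 5.4% + 812 × $4.80 = $5,068.34.
Line 3 (01.14, Karius, 559 kg, $79,685.45):
Base rate for 01.14 is 12.5% + $3.83/kg.
01.14 has an FTA preferential rate, but origin Karius is not Peleth; base rate stands.
Duty = $79,685.45 × 12.5% + 559 × $3.83 = $12,101.65.
Total = $44,463.44 + $5,068.34 + $12,101.65 = $61,633.43.

$61,633.43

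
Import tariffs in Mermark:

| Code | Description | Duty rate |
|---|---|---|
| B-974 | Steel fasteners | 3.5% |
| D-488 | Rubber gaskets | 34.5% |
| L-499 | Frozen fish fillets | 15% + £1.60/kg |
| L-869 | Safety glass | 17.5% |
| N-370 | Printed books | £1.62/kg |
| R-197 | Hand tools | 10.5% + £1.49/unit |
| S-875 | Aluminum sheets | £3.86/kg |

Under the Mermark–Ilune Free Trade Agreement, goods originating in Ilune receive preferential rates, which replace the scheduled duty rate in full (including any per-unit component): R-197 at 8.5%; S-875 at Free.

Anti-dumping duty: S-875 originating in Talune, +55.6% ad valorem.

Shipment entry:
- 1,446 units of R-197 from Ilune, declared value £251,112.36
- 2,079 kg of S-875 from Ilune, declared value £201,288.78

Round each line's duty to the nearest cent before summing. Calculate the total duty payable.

Line 1 (R-197, Ilune, 1,446 units, £251,112.36):
Base rate for R-197 is 10.5% + £1.49/unit.
Origin Ilune qualifies under the Mermark–Ilune agreement and R-197 is covered: preferential rate 8.5% applies instead.
Duty = £251,112.36 × 8.5% = £21,344.55.
Line 2 (S-875, Ilune, 2,079 kg, £201,288.78):
Base rate for S-875 is £3.86/kg.
Origin Ilune qualifies under the Mermark–Ilune agreement and S-875 is covered: preferential rate Free applies instead.
The additional-duty order on S-875 targets Talune, not Ilune; it does not apply.
Duty = £201,288.78 × 0% = £0.00.
Total = £21,344.55 + £0.00 = £21,344.55.

£21,344.55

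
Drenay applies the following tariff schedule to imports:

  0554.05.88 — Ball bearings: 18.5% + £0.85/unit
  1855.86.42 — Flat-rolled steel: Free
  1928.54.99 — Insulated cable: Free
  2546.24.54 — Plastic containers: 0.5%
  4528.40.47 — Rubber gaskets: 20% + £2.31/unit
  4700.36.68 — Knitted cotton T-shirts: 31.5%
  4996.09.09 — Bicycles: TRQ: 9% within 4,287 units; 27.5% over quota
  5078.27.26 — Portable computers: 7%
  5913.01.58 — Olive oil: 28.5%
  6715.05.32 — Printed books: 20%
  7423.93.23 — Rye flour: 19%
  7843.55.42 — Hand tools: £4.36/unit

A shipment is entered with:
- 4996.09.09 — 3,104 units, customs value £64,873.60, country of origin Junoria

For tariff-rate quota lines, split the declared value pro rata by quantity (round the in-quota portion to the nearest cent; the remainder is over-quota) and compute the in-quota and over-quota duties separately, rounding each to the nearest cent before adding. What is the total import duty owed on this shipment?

Line 1 (4996.09.09, Junoria, 3,104 units, £64,873.60):
Code 4996.09.09 is under a tariff-rate quota (threshold 4,287 units). Quantity 3,104 units is within the quota, so the in-quota rate 9% applies to the full value.
Duty = £64,873.60 × 9% = £5,838.62.

£5,838.62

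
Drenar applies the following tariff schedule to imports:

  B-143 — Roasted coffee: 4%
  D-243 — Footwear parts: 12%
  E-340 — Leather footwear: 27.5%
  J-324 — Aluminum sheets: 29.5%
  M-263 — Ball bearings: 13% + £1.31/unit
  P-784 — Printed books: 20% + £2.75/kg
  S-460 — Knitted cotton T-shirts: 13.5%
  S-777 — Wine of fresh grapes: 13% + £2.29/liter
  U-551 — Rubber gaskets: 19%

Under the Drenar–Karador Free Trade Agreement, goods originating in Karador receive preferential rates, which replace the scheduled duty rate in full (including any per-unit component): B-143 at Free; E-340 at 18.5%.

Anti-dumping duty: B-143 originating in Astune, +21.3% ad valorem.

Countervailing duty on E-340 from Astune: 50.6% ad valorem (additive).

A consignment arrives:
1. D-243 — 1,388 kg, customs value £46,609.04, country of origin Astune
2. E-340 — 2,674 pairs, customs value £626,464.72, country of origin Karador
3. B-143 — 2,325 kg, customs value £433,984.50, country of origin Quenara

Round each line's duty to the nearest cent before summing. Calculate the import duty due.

£138,848.43

Line 1 (D-243, Astune, 1,388 kg, £46,609.04):
Base rate for D-243 is 12%.
Duty = £46,609.04 × 12% = £5,593.08.
Line 2 (E-340, Karador, 2,674 pairs, £626,464.72):
Base rate for E-340 is 27.5%.
Origin Karador qualifies under the Drenar–Karador agreement and E-340 is covered: preferential rate 18.5% applies instead.
The additional-duty order on E-340 targets Astune, not Karador; it does not apply.
Duty = £626,464.72 × 18.5% = £115,895.97.
Line 3 (B-143, Quenara, 2,325 kg, £433,984.50):
Base rate for B-143 is 4%.
B-143 has an FTA preferential rate, but origin Quenara is not Karador; base rate stands.
The additional-duty order on B-143 targets Astune, not Quenara; it does not apply.
Duty = £433,984.50 × 4% = £17,359.38.
Total = £5,593.08 + £115,895.97 + £17,359.38 = £138,848.43.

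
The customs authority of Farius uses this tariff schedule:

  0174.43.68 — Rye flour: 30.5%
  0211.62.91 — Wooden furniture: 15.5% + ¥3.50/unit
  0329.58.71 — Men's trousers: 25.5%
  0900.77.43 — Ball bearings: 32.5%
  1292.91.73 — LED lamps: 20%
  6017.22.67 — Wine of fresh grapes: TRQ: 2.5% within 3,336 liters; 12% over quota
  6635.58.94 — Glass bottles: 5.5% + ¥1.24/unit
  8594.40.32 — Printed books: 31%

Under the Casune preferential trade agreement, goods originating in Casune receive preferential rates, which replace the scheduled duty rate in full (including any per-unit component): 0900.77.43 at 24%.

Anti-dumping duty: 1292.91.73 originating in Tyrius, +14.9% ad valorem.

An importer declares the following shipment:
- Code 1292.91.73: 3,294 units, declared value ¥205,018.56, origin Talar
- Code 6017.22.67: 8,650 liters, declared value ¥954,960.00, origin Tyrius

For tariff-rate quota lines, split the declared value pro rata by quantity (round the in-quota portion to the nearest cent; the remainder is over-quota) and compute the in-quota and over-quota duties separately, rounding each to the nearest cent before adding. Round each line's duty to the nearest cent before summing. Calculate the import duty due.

Line 1 (1292.91.73, Talar, 3,294 units, ¥205,018.56):
Base rate for 1292.91.73 is 20%.
The additional-duty order on 1292.91.73 targets Tyrius, not Talar; it does not apply.
Duty = ¥205,018.56 × 20% = ¥41,003.71.
Line 2 (6017.22.67, Tyrius, 8,650 liters, ¥954,960.00):
Code 6017.22.67 is under a tariff-rate quota (threshold 3,336 liters). In-quota: 3,336 liters at 2.5%; over-quota: 5,314 liters at 12%.
Pro-rata value split: in-quota = ¥954,960.00 × 3,336/8,650 = ¥368,294.40; over-quota = ¥954,960.00 − ¥368,294.40 = ¥586,665.60.
In-quota duty = ¥368,294.40 × 2.5% = ¥9,207.36. Over-quota duty = ¥586,665.60 × 12% = ¥70,399.87.
Line duty = ¥9,207.36 + ¥70,399.87 = ¥79,607.23.
Total = ¥41,003.71 + ¥79,607.23 = ¥120,610.94.

¥120,610.94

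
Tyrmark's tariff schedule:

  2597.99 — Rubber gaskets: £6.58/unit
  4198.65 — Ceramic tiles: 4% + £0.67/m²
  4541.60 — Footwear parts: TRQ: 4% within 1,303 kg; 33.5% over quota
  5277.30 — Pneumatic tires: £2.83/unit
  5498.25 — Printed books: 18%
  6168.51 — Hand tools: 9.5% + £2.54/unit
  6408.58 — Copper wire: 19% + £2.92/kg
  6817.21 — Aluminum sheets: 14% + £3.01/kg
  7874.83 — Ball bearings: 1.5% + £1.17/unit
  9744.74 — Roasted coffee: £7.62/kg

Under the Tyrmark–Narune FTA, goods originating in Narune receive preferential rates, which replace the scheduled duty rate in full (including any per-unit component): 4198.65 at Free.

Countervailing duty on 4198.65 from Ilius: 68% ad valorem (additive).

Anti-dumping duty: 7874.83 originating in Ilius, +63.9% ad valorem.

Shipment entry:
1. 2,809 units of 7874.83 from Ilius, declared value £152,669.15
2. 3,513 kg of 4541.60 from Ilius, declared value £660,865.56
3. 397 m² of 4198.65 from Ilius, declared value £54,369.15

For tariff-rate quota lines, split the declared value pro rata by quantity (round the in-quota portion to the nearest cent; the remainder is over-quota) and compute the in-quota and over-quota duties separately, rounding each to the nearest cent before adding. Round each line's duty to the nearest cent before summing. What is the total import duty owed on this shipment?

£291,623.38

Line 1 (7874.83, Ilius, 2,809 units, £152,669.15):
Base rate for 7874.83 is 1.5% + £1.17/unit.
Additional duty on 7874.83 from Ilius: +63.9%. Applied ad valorem rate: 1.5% + 63.9% = 65.4%.
Duty = £152,669.15 × 65.4% + 2,809 × £1.17 = £103,132.15.
Line 2 (4541.60, Ilius, 3,513 kg, £660,865.56):
Code 4541.60 is under a tariff-rate quota (threshold 1,303 kg). In-quota: 1,303 kg at 4%; over-quota: 2,210 kg at 33.5%.
Pro-rata value split: in-quota = £660,865.56 × 1,303/3,513 = £245,120.36; over-quota = £660,865.56 − £245,120.36 = £415,745.20.
In-quota duty = £245,120.36 × 4% = £9,804.81. Over-quota duty = £415,745.20 × 33.5% = £139,274.64.
Line duty = £9,804.81 + £139,274.64 = £149,079.45.
Line 3 (4198.65, Ilius, 397 m², £54,369.15):
Base rate for 4198.65 is 4% + £0.67/m².
4198.65 has an FTA preferential rate, but origin Ilius is not Narune; base rate stands.
Additional duty on 4198.65 from Ilius: +68%. Applied ad valorem rate: 4% + 68% = 72%.
Duty = £54,369.15 × 72% + 397 × £0.67 = £39,411.78.
Total = £103,132.15 + £149,079.45 + £39,411.78 = £291,623.38.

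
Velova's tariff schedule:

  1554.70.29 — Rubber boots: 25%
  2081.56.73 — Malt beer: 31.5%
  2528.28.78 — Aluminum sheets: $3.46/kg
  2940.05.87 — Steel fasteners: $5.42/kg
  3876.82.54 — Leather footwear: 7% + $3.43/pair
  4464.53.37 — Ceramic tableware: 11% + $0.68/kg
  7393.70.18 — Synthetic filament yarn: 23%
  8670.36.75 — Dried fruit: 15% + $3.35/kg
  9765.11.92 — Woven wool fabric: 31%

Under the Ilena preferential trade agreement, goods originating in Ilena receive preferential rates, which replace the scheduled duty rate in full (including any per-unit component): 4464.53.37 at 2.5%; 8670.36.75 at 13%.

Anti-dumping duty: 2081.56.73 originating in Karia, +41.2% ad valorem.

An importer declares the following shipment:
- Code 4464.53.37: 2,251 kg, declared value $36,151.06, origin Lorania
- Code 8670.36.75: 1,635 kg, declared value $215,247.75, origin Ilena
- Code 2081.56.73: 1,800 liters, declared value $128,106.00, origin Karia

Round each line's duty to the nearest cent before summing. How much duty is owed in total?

Line 1 (4464.53.37, Lorania, 2,251 kg, $36,151.06):
Base rate for 4464.53.37 is 11% + $0.68/kg.
4464.53.37 has an FTA preferential rate, but origin Lorania is not Ilena; base rate stands.
Duty = $36,151.06 × 11% + 2,251 × $0.68 = $5,507.30.
Line 2 (8670.36.75, Ilena, 1,635 kg, $215,247.75):
Base rate for 8670.36.75 is 15% + $3.35/kg.
Origin Ilena qualifies under the Velova–Ilena agreement and 8670.36.75 is covered: preferential rate 13% applies instead.
Duty = $215,247.75 × 13% = $27,982.21.
Line 3 (2081.56.73, Karia, 1,800 liters, $128,106.00):
Base rate for 2081.56.73 is 31.5%.
Additional duty on 2081.56.73 from Karia: +41.2%. Applied ad valorem rate: 31.5% + 41.2% = 72.7%.
Duty = $128,106.00 × 72.7% = $93,133.06.
Total = $5,507.30 + $27,982.21 + $93,133.06 = $126,622.57.

$126,622.57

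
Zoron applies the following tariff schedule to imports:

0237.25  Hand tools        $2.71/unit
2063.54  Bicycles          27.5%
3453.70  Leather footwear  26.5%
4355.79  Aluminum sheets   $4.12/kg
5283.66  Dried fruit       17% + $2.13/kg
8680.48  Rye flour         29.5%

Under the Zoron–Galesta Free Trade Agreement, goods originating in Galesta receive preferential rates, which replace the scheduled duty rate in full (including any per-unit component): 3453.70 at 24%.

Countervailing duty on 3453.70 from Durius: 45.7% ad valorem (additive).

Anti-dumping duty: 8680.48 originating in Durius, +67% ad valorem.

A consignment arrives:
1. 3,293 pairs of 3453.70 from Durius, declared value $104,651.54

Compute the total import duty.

Line 1 (3453.70, Durius, 3,293 pairs, $104,651.54):
Base rate for 3453.70 is 26.5%.
3453.70 has an FTA preferential rate, but origin Durius is not Galesta; base rate stands.
Additional duty on 3453.70 from Durius: +45.7%. Applied ad valorem rate: 26.5% + 45.7% = 72.2%.
Duty = $104,651.54 × 72.2% = $75,558.41.

$75,558.41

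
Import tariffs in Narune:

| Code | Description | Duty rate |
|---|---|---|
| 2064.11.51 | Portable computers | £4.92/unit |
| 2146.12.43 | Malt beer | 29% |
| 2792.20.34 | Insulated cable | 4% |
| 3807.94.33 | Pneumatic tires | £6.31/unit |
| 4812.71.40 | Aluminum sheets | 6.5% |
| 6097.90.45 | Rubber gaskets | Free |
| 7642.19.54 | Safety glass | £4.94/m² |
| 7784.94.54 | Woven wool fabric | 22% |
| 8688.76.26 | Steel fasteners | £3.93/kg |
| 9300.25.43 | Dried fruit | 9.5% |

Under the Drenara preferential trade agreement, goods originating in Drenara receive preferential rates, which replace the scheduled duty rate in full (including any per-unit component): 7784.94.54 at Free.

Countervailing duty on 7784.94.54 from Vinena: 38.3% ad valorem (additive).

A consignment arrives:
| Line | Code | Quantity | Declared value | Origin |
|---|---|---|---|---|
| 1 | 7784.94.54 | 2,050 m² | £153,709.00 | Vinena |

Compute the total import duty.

Line 1 (7784.94.54, Vinena, 2,050 m², £153,709.00):
Base rate for 7784.94.54 is 22%.
7784.94.54 has an FTA preferential rate, but origin Vinena is not Drenara; base rate stands.
Additional duty on 7784.94.54 from Vinena: +38.3%. Applied ad valorem rate: 22% + 38.3% = 60.3%.
Duty = £153,709.00 × 60.3% = £92,686.53.

£92,686.53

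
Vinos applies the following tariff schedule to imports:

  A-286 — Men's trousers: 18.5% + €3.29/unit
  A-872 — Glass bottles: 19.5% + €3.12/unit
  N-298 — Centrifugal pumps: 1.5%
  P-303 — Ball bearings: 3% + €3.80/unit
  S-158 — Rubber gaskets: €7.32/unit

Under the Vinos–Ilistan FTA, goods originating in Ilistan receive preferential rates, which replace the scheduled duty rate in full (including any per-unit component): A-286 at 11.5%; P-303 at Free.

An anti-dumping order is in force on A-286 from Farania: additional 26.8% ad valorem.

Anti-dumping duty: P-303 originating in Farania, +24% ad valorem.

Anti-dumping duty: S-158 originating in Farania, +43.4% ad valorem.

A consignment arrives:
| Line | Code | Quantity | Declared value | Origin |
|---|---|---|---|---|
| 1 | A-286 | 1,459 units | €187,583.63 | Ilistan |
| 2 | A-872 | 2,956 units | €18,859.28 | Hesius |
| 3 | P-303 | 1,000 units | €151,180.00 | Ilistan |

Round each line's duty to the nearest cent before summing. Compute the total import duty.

€34,472.40

Line 1 (A-286, Ilistan, 1,459 units, €187,583.63):
Base rate for A-286 is 18.5% + €3.29/unit.
Origin Ilistan qualifies under the Vinos–Ilistan agreement and A-286 is covered: preferential rate 11.5% applies instead.
The additional-duty order on A-286 targets Farania, not Ilistan; it does not apply.
Duty = €187,583.63 × 11.5% = €21,572.12.
Line 2 (A-872, Hesius, 2,956 units, €18,859.28):
Base rate for A-872 is 19.5% + €3.12/unit.
Duty = €18,859.28 × 19.5% + 2,956 × €3.12 = €12,900.28.
Line 3 (P-303, Ilistan, 1,000 units, €151,180.00):
Base rate for P-303 is 3% + €3.80/unit.
Origin Ilistan qualifies under the Vinos–Ilistan agreement and P-303 is covered: preferential rate Free applies instead.
The additional-duty order on P-303 targets Farania, not Ilistan; it does not apply.
Duty = €151,180.00 × 0% = €0.00.
Total = €21,572.12 + €12,900.28 + €0.00 = €34,472.40.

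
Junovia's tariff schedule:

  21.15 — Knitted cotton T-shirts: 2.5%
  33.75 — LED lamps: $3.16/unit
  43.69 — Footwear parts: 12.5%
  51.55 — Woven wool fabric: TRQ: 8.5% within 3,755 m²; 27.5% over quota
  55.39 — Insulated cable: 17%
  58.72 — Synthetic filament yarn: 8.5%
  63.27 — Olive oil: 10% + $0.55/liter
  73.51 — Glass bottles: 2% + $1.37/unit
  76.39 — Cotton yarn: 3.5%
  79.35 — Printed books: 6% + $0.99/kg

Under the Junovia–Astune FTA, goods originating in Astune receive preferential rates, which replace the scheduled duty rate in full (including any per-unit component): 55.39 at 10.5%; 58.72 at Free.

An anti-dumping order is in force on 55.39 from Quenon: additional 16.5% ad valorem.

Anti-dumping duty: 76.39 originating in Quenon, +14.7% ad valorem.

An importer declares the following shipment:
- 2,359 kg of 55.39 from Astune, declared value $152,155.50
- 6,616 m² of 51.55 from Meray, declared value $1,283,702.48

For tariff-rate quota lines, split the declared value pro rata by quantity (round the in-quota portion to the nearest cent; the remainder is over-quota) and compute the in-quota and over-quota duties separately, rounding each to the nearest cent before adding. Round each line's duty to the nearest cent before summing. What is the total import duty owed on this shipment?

$230,563.81

Line 1 (55.39, Astune, 2,359 kg, $152,155.50):
Base rate for 55.39 is 17%.
Origin Astune qualifies under the Junovia–Astune agreement and 55.39 is covered: preferential rate 10.5% applies instead.
The additional-duty order on 55.39 targets Quenon, not Astune; it does not apply.
Duty = $152,155.50 × 10.5% = $15,976.33.
Line 2 (51.55, Meray, 6,616 m², $1,283,702.48):
Code 51.55 is under a tariff-rate quota (threshold 3,755 m²). In-quota: 3,755 m² at 8.5%; over-quota: 2,861 m² at 27.5%.
Pro-rata value split: in-quota = $1,283,702.48 × 3,755/6,616 = $728,582.65; over-quota = $1,283,702.48 − $728,582.65 = $555,119.83.
In-quota duty = $728,582.65 × 8.5% = $61,929.53. Over-quota duty = $555,119.83 × 27.5% = $152,657.95.
Line duty = $61,929.53 + $152,657.95 = $214,587.48.
Total = $15,976.33 + $214,587.48 = $230,563.81.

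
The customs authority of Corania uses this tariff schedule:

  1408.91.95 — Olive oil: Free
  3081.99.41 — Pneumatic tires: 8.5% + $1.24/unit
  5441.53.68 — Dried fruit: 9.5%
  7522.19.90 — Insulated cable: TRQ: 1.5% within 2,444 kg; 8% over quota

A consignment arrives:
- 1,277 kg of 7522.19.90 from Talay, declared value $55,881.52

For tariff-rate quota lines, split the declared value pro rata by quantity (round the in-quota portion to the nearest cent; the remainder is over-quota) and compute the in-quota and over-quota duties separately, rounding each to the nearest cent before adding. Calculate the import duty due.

Line 1 (7522.19.90, Talay, 1,277 kg, $55,881.52):
Code 7522.19.90 is under a tariff-rate quota (threshold 2,444 kg). Quantity 1,277 kg is within the quota, so the in-quota rate 1.5% applies to the full value.
Duty = $55,881.52 × 1.5% = $838.22.

$838.22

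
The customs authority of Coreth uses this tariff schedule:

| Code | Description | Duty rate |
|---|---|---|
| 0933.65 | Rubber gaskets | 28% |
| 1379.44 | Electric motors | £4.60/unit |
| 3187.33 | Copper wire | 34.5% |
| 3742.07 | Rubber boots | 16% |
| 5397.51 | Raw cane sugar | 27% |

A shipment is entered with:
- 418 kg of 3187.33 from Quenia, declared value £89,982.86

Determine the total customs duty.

Line 1 (3187.33, Quenia, 418 kg, £89,982.86):
Base rate for 3187.33 is 34.5%.
Duty = £89,982.86 × 34.5% = £31,044.09.

£31,044.09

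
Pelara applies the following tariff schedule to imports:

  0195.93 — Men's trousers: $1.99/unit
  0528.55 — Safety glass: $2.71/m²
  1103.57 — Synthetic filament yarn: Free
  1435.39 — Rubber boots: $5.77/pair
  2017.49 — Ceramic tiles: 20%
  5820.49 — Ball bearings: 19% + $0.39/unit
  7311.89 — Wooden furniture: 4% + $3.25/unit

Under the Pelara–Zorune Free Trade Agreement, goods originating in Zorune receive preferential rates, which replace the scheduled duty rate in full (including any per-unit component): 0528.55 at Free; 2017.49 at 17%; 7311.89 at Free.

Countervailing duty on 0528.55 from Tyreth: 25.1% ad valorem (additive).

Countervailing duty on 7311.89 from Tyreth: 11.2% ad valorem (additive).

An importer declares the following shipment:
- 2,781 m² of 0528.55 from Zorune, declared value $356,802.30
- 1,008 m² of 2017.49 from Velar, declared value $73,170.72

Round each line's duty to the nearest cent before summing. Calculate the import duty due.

Line 1 (0528.55, Zorune, 2,781 m², $356,802.30):
Base rate for 0528.55 is $2.71/m².
Origin Zorune qualifies under the Pelara–Zorune agreement and 0528.55 is covered: preferential rate Free applies instead.
The additional-duty order on 0528.55 targets Tyreth, not Zorune; it does not apply.
Duty = $356,802.30 × 0% = $0.00.
Line 2 (2017.49, Velar, 1,008 m², $73,170.72):
Base rate for 2017.49 is 20%.
2017.49 has an FTA preferential rate, but origin Velar is not Zorune; base rate stands.
Duty = $73,170.72 × 20% = $14,634.14.
Total = $0.00 + $14,634.14 = $14,634.14.

$14,634.14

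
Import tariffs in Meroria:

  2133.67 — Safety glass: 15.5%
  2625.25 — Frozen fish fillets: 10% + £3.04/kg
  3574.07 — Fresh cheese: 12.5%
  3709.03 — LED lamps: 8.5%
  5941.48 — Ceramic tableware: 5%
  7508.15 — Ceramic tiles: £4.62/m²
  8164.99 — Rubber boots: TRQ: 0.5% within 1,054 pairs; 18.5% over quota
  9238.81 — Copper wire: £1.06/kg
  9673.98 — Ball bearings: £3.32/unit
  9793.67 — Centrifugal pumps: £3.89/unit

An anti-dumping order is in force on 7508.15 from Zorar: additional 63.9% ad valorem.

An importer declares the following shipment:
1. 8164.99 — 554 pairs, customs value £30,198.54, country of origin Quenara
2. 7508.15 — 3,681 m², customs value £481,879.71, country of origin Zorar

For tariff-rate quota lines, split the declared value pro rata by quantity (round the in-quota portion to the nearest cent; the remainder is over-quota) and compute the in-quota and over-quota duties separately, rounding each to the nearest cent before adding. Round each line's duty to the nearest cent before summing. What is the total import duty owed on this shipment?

£325,078.34

Line 1 (8164.99, Quenara, 554 pairs, £30,198.54):
Code 8164.99 is under a tariff-rate quota (threshold 1,054 pairs). Quantity 554 pairs is within the quota, so the in-quota rate 0.5% applies to the full value.
Duty = £30,198.54 × 0.5% = £150.99.
Line 2 (7508.15, Zorar, 3,681 m², £481,879.71):
Base rate for 7508.15 is £4.62/m².
Additional duty on 7508.15 from Zorar: +63.9% ad valorem. Applied ad valorem rate = 63.9%.
Duty = £481,879.71 × 63.9% + 3,681 × £4.62 = £324,927.35.
Total = £150.99 + £324,927.35 = £325,078.34.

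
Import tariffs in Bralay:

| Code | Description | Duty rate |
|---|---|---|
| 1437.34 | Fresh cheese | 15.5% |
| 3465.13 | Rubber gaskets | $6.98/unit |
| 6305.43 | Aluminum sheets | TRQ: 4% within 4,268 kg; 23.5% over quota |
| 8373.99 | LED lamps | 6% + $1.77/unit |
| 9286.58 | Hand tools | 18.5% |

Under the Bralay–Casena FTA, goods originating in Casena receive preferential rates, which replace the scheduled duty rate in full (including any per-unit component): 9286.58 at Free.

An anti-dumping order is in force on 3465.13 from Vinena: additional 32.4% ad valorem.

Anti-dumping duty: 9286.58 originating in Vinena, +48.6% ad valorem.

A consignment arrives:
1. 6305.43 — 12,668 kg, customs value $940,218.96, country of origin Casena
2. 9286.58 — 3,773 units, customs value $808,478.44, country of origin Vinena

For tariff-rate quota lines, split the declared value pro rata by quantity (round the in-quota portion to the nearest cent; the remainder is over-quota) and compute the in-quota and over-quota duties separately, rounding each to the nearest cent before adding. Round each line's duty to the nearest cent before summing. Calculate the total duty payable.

$701,670.15

Line 1 (6305.43, Casena, 12,668 kg, $940,218.96):
Code 6305.43 is under a tariff-rate quota (threshold 4,268 kg). In-quota: 4,268 kg at 4%; over-quota: 8,400 kg at 23.5%.
Pro-rata value split: in-quota = $940,218.96 × 4,268/12,668 = $316,770.96; over-quota = $940,218.96 − $316,770.96 = $623,448.00.
In-quota duty = $316,770.96 × 4% = $12,670.84. Over-quota duty = $623,448.00 × 23.5% = $146,510.28.
Line duty = $12,670.84 + $146,510.28 = $159,181.12.
Line 2 (9286.58, Vinena, 3,773 units, $808,478.44):
Base rate for 9286.58 is 18.5%.
9286.58 has an FTA preferential rate, but origin Vinena is not Casena; base rate stands.
Additional duty on 9286.58 from Vinena: +48.6%. Applied ad valorem rate: 18.5% + 48.6% = 67.1%.
Duty = $808,478.44 × 67.1% = $542,489.03.
Total = $159,181.12 + $542,489.03 = $701,670.15.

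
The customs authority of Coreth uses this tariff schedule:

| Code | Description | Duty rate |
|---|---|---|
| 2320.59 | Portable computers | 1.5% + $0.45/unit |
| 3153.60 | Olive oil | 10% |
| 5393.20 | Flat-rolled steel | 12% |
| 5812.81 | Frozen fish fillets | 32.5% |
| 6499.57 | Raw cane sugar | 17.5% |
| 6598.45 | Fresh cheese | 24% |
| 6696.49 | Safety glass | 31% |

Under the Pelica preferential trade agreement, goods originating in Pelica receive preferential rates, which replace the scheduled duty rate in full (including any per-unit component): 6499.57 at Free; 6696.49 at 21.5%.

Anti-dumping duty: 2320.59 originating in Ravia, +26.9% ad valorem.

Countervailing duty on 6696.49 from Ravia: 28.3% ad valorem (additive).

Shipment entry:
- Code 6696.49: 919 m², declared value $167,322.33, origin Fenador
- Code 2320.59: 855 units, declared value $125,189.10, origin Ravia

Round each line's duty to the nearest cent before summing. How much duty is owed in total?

Line 1 (6696.49, Fenador, 919 m², $167,322.33):
Base rate for 6696.49 is 31%.
6696.49 has an FTA preferential rate, but origin Fenador is not Pelica; base rate stands.
The additional-duty order on 6696.49 targets Ravia, not Fenador; it does not apply.
Duty = $167,322.33 × 31% = $51,869.92.
Line 2 (2320.59, Ravia, 855 units, $125,189.10):
Base rate for 2320.59 is 1.5% + $0.45/unit.
Additional duty on 2320.59 from Ravia: +26.9%. Applied ad valorem rate: 1.5% + 26.9% = 28.4%.
Duty = $125,189.10 × 28.4% + 855 × $0.45 = $35,938.45.
Total = $51,869.92 + $35,938.45 = $87,808.37.

$87,808.37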